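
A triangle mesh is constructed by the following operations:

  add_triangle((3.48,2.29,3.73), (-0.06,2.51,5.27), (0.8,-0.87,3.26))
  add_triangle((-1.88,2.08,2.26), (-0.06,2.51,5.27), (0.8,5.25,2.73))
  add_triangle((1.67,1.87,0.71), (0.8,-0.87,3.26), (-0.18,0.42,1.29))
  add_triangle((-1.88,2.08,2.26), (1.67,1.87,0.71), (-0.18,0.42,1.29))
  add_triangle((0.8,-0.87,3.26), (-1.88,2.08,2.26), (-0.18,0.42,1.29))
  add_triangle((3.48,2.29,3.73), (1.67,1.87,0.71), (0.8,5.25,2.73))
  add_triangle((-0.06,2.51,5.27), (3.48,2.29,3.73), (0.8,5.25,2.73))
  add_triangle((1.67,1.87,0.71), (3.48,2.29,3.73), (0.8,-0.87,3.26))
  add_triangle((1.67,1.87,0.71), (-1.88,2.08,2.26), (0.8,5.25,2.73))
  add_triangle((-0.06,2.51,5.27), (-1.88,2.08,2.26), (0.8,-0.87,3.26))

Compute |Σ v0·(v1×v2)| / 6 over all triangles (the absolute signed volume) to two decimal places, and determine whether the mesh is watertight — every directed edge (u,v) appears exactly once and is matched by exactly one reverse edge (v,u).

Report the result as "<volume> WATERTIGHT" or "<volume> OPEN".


Per-triangle v0·(v1×v2)/6:
  t1: +7.8731
  t2: +7.1654
  t3: -1.1768
  t4: -1.0626
  t5: -0.2871
  t6: +3.7962
  t7: +11.8453
  t8: -0.1997
  t9: -0.9237
  t10: +3.2078
Σ = +30.2380 → |volume| = 30.24

Directed edges: 30 total, each appears once with its reverse present → watertight.

30.24 WATERTIGHT


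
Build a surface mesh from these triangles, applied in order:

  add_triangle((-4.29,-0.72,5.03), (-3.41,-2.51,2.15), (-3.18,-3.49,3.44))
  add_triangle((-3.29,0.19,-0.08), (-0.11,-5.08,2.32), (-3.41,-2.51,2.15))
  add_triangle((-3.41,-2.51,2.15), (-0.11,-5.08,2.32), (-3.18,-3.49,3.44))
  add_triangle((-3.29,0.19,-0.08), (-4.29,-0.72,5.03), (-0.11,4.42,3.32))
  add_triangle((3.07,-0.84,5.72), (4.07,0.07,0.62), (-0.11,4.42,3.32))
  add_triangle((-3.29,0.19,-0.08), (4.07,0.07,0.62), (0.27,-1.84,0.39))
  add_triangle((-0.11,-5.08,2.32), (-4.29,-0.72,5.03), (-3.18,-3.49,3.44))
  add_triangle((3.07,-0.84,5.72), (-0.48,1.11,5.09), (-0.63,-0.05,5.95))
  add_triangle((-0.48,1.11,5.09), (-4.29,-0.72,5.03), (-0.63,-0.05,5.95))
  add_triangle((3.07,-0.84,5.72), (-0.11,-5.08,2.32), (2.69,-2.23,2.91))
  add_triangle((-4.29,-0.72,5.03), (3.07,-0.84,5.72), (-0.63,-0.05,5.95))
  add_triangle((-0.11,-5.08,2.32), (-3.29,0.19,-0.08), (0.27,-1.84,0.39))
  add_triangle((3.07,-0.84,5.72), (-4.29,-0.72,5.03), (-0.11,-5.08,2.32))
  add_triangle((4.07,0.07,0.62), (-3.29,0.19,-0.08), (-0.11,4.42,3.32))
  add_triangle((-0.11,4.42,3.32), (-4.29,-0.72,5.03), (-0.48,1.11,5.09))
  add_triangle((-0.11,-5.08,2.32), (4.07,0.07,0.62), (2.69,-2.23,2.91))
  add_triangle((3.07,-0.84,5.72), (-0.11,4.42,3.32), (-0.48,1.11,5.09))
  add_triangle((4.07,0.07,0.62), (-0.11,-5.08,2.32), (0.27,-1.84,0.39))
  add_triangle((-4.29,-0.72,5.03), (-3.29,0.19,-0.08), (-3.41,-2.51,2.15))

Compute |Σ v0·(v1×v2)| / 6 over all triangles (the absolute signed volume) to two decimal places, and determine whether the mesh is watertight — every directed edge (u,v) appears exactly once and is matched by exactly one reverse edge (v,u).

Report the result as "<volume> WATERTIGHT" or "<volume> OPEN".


135.94 OPEN

Per-triangle v0·(v1×v2)/6:
  t1: +3.5069
  t2: +2.7801
  t3: +2.6070
  t4: +14.1890
  t5: +17.7753
  t6: -0.5854
  t7: +5.6755
  t8: +4.2482
  t9: +4.2557
  t10: +7.4261
  t11: +5.4212
  t12: +1.2542
  t13: +31.6044
  t14: -0.7052
  t15: +11.6507
  t16: +5.0043
  t17: +11.6767
  t18: +1.7222
  t19: +6.4360
Σ = +135.9427 → |volume| = 135.94

Directed edges: 57 total; 3 unmatched, e.g. (3.07,-0.84,5.72)→(4.07,0.07,0.62) → open.


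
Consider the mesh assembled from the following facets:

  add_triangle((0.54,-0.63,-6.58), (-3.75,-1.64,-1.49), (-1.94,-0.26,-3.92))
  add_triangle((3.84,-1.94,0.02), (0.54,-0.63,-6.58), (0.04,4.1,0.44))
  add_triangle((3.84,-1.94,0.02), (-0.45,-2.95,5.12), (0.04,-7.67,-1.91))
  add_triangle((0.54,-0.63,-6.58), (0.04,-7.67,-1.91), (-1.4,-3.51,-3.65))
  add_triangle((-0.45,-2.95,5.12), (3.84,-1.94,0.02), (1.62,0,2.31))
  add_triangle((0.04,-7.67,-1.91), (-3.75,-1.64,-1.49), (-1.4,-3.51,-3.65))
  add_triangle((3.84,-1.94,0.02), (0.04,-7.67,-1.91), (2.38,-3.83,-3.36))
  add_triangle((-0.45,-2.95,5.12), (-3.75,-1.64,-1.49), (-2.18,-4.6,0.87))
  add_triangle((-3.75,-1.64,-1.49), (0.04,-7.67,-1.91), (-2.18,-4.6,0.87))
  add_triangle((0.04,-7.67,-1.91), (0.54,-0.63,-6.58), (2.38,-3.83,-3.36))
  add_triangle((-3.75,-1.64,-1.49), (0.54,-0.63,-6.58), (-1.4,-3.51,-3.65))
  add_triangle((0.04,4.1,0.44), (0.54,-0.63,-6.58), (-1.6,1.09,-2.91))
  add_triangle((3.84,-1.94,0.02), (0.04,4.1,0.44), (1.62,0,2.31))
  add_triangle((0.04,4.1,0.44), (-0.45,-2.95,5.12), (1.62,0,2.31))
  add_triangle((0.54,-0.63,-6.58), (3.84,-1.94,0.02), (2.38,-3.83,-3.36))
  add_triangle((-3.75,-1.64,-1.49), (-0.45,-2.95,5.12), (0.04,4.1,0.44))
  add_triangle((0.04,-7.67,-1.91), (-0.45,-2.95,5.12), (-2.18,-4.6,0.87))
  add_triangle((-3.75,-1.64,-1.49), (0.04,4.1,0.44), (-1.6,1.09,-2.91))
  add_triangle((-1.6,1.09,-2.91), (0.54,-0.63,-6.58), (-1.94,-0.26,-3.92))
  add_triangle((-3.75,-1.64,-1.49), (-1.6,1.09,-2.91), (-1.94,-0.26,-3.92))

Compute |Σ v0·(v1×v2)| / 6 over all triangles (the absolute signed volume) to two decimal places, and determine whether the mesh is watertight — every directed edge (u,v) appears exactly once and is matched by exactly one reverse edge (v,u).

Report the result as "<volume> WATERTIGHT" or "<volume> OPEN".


Per-triangle v0·(v1×v2)/6:
  t1: +4.2036
  t2: +17.2579
  t3: +28.9627
  t4: +13.5501
  t5: +7.3633
  t6: +11.3765
  t7: +13.2985
  t8: +9.0891
  t9: +12.7312
  t10: +17.7270
  t11: +10.6307
  t12: +8.2972
  t13: +5.8387
  t14: +6.6832
  t15: +10.2992
  t16: +14.2500
  t17: +15.2959
  t18: +6.2773
  t19: +3.1621
  t20: +2.6862
Σ = +218.9805 → |volume| = 218.98

Directed edges: 60 total, each appears once with its reverse present → watertight.

218.98 WATERTIGHT


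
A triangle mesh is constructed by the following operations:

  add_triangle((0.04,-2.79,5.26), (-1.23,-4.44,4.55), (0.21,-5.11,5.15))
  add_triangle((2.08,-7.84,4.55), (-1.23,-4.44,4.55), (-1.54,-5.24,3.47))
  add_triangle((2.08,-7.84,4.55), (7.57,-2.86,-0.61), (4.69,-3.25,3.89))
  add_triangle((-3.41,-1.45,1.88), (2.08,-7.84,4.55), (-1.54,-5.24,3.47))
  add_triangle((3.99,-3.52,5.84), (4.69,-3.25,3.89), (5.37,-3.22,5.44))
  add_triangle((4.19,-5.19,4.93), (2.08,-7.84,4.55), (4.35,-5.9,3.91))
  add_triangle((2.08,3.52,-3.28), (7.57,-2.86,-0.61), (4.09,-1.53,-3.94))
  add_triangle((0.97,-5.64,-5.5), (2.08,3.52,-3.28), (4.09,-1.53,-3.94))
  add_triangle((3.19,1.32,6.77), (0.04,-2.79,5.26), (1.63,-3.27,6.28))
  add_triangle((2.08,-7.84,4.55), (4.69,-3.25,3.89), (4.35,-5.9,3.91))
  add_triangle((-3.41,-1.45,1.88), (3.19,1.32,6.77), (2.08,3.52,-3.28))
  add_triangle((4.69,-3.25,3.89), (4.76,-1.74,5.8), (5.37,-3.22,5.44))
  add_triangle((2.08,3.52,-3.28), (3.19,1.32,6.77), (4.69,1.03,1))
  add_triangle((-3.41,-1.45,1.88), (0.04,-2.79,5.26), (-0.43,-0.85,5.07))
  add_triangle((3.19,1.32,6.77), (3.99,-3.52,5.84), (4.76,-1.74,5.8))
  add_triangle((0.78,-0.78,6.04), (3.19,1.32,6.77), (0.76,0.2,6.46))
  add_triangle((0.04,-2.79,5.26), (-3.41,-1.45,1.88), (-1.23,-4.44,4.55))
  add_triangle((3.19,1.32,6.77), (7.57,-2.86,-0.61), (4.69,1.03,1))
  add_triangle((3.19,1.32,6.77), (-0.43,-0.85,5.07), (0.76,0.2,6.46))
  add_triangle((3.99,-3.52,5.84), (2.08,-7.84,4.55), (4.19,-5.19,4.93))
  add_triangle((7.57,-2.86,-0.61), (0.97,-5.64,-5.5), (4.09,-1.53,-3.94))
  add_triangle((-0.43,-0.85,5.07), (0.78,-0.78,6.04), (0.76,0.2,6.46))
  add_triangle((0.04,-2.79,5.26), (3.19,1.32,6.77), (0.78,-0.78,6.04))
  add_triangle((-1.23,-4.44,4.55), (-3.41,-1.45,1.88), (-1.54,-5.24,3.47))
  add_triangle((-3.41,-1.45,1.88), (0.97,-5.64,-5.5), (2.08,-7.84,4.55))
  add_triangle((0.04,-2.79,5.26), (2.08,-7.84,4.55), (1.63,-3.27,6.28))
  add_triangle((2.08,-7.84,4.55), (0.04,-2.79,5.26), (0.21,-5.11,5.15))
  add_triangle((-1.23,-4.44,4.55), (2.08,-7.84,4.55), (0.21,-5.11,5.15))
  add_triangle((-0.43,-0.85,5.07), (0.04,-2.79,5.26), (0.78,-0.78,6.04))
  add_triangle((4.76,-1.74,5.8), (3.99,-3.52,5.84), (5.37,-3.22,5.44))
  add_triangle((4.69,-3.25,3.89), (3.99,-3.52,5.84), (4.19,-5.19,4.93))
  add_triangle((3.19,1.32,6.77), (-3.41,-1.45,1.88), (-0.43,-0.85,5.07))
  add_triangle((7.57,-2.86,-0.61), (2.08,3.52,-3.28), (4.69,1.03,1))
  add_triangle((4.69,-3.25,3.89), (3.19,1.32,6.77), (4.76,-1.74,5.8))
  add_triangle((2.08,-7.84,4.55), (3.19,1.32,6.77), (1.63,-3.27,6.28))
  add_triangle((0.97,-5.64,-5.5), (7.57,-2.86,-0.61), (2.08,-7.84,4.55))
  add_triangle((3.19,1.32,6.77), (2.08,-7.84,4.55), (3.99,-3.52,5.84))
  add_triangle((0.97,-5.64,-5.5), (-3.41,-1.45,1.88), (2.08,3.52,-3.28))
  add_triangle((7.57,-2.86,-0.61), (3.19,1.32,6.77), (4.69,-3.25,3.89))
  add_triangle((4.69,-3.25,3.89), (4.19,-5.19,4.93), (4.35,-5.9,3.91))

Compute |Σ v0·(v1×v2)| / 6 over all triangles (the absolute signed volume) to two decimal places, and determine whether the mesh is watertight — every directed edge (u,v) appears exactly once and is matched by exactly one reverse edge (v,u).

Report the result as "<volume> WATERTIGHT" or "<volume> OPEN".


429.78 WATERTIGHT

Per-triangle v0·(v1×v2)/6:
  t1: +2.9402
  t2: +6.2055
  t3: +29.1869
  t4: -1.8493
  t5: +1.5734
  t6: +5.1928
  t7: +19.5539
  t8: +17.9676
  t9: +6.6440
  t10: -4.8611
  t11: +12.7307
  t12: +0.4756
  t13: +16.3843
  t14: +5.7073
  t15: +6.6444
  t16: +2.5750
  t17: +5.5818
  t18: +20.4512
  t19: -1.3678
  t20: +6.2983
  t21: +24.1259
  t22: +1.1439
  t23: +3.5084
  t24: +4.2551
  t25: +44.2153
  t26: +7.6367
  t27: +3.4520
  t28: +3.9189
  t29: +2.1792
  t30: +2.7799
  t31: +3.6643
  t32: +3.1337
  t33: +18.4882
  t34: +0.0867
  t35: +12.7637
  t36: +79.6426
  t37: +12.5290
  t38: +14.7752
  t39: +26.7019
  t40: +2.7415
Σ = +429.7765 → |volume| = 429.78

Directed edges: 120 total, each appears once with its reverse present → watertight.


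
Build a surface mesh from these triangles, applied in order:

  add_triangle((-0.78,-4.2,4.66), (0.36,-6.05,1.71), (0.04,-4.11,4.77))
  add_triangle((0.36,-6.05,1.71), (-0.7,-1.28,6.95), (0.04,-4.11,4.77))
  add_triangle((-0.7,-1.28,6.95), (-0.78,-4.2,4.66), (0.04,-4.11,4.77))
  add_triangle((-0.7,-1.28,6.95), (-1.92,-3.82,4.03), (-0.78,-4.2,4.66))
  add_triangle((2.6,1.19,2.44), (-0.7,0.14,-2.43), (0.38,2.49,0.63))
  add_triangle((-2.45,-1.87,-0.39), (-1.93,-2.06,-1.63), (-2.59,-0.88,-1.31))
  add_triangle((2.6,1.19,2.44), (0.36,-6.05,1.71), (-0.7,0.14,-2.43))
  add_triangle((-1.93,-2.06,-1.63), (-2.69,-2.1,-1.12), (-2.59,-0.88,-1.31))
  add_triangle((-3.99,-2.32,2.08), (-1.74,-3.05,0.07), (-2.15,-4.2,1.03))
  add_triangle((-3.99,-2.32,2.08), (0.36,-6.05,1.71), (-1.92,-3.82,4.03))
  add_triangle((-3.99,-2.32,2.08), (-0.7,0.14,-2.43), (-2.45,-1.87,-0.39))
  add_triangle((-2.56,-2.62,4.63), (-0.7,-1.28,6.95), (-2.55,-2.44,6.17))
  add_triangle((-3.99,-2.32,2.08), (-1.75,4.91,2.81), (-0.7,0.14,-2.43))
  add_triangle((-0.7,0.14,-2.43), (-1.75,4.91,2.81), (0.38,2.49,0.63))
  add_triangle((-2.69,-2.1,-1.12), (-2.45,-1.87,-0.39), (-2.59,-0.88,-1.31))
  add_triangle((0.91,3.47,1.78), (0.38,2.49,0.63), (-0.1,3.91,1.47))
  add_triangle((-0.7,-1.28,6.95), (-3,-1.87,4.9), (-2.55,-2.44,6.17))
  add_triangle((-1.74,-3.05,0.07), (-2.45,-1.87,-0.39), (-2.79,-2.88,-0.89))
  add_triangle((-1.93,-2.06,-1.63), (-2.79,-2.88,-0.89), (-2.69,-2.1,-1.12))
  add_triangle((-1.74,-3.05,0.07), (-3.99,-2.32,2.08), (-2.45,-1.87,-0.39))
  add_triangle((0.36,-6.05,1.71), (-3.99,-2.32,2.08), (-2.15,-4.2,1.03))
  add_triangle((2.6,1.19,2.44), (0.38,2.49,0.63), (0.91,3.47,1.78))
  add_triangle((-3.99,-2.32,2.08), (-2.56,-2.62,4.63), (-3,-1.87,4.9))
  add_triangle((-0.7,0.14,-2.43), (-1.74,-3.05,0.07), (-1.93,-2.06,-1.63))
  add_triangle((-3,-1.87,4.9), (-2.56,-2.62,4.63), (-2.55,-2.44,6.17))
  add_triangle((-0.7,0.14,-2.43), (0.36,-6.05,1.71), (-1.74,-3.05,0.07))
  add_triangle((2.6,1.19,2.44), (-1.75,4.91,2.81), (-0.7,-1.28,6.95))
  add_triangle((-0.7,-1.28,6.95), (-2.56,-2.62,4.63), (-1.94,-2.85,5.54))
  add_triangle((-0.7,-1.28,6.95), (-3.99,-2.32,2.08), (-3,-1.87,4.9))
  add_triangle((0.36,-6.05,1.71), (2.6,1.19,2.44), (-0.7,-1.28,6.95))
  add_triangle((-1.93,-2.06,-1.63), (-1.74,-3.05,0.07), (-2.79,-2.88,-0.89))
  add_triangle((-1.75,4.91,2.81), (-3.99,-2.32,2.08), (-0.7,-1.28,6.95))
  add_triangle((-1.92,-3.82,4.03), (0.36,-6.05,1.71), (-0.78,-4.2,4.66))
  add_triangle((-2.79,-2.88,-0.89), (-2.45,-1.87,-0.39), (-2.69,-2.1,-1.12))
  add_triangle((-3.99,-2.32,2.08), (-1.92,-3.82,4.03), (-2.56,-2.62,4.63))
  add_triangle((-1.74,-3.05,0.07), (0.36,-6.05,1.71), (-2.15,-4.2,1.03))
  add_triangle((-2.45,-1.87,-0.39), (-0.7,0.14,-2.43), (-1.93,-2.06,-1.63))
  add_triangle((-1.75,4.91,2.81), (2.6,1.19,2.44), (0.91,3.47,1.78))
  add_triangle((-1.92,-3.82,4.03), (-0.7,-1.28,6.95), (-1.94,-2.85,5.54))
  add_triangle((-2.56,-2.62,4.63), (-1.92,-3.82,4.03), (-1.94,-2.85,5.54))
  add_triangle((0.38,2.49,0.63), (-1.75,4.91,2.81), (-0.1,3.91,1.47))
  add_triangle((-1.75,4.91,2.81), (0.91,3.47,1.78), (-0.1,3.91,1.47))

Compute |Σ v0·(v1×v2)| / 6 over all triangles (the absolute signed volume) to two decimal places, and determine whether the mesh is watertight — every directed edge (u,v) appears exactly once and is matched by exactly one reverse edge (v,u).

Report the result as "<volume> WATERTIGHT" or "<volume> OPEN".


147.52 WATERTIGHT

Per-triangle v0·(v1×v2)/6:
  t1: +3.0309
  t2: -1.4651
  t3: +3.1773
  t4: +4.7534
  t5: +1.8341
  t6: -0.8076
  t7: +4.5013
  t8: +0.4806
  t9: +1.5190
  t10: +9.1966
  t11: +1.4344
  t12: +0.7864
  t13: +11.7074
  t14: +3.0265
  t15: +0.3270
  t16: +0.3367
  t17: +1.6235
  t18: +0.4198
  t19: +0.3275
  t20: +2.0118
  t21: +4.1006
  t22: +0.5676
  t23: +2.2348
  t24: +0.2662
  t25: +0.8360
  t26: +4.0790
  t27: +20.6767
  t28: +1.6082
  t29: -1.3865
  t30: +19.9154
  t31: +0.6111
  t32: +27.0589
  t33: +4.4556
  t34: +0.2035
  t35: +3.6457
  t36: +1.6123
  t37: +0.9198
  t38: +3.5996
  t39: +1.7181
  t40: +1.4021
  t41: +0.0453
  t42: +1.1307
Σ = +147.5222 → |volume| = 147.52

Directed edges: 126 total, each appears once with its reverse present → watertight.


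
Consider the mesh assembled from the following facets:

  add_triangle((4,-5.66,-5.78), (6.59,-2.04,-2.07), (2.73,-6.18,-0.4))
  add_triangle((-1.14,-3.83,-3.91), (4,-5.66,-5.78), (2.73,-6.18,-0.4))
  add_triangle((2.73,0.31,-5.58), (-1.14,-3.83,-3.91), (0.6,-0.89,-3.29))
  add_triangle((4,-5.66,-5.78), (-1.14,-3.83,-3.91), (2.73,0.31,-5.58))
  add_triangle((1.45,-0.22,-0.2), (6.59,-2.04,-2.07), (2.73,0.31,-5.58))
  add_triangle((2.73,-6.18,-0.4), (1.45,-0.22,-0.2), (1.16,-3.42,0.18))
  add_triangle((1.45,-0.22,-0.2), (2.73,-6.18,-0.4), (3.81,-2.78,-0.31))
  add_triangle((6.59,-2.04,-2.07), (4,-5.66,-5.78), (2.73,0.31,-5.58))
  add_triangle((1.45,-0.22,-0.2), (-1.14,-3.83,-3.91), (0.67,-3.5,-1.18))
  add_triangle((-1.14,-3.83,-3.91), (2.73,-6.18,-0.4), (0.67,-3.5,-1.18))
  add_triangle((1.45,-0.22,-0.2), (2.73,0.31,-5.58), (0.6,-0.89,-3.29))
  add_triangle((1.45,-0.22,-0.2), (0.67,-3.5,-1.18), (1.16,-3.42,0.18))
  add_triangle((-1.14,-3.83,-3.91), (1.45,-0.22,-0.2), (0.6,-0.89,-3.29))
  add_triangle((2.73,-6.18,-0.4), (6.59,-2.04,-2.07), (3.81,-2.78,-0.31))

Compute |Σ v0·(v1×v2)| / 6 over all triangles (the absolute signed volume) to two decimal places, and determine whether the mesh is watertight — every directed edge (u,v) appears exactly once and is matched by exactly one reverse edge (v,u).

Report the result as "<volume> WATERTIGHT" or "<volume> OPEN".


Per-triangle v0·(v1×v2)/6:
  t1: +28.7278
  t2: +21.4477
  t3: +0.7543
  t4: +21.3937
  t5: +1.5112
  t6: +0.4921
  t7: -0.3128
  t8: +28.6740
  t9: -2.2882
  t10: +0.5236
  t11: -1.5660
  t12: -1.1319
  t13: -2.3173
  t14: +4.3917
Σ = +100.2998 → |volume| = 100.30

Directed edges: 42 total; 6 unmatched, e.g. (1.45,-0.22,-0.2)→(6.59,-2.04,-2.07) → open.

100.30 OPEN


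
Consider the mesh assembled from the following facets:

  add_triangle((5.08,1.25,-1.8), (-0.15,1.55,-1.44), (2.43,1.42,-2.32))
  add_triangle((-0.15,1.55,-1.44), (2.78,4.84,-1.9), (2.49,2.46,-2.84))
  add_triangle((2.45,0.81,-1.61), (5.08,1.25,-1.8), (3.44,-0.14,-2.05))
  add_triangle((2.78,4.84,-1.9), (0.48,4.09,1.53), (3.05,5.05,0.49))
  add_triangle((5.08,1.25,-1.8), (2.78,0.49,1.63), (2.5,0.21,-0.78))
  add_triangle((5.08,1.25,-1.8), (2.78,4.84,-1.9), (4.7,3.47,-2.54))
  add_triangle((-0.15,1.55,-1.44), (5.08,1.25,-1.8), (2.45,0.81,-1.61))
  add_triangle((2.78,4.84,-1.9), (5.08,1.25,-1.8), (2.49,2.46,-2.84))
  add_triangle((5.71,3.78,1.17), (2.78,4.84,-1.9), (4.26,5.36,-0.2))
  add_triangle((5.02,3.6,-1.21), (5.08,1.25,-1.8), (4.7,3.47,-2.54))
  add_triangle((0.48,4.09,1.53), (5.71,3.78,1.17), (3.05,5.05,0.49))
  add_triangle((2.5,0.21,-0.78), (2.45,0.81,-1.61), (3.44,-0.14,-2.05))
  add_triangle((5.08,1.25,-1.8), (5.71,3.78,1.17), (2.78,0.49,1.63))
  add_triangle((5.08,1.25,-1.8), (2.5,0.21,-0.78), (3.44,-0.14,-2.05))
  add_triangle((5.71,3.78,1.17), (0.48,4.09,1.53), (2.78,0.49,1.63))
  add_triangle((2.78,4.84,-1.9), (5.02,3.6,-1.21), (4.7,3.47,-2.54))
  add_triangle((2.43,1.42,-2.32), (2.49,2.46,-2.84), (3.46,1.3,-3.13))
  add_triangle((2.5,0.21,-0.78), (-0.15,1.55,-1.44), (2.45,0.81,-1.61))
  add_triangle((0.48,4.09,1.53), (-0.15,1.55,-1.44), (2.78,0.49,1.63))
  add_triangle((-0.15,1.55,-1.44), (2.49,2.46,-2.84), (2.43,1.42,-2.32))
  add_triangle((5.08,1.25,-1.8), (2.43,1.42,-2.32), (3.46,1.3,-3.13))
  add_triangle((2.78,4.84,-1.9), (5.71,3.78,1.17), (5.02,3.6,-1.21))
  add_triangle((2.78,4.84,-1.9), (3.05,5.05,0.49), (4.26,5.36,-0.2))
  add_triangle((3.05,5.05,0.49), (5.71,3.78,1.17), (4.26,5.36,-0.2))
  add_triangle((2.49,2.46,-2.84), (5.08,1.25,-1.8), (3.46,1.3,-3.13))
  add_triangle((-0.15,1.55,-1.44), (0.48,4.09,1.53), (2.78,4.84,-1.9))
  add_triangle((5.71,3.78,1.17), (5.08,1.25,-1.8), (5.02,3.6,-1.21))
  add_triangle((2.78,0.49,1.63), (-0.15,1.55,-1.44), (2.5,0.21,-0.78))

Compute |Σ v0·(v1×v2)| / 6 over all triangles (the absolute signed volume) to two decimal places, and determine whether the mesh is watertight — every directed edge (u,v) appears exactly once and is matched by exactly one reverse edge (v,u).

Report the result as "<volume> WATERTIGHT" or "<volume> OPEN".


Per-triangle v0·(v1×v2)/6:
  t1: -0.9210
  t2: +2.2953
  t3: +0.7654
  t4: +4.1059
  t5: +0.8797
  t6: -1.2854
  t7: +0.7349
  t8: +5.4576
  t9: +2.9067
  t10: +2.8652
  t11: +4.6139
  t12: -0.3970
  t13: +5.7830
  t14: +0.3735
  t15: +5.6464
  t16: +3.2487
  t17: -0.0647
  t18: -0.1763
  t19: -3.4211
  t20: +0.3375
  t21: -0.7711
  t22: +5.7400
  t23: +2.1266
  t24: +2.7685
  t25: +2.2344
  t26: +3.8851
  t27: +5.2497
  t28: -1.7849
Σ = +53.1963 → |volume| = 53.20

Directed edges: 84 total, each appears once with its reverse present → watertight.

53.20 WATERTIGHT


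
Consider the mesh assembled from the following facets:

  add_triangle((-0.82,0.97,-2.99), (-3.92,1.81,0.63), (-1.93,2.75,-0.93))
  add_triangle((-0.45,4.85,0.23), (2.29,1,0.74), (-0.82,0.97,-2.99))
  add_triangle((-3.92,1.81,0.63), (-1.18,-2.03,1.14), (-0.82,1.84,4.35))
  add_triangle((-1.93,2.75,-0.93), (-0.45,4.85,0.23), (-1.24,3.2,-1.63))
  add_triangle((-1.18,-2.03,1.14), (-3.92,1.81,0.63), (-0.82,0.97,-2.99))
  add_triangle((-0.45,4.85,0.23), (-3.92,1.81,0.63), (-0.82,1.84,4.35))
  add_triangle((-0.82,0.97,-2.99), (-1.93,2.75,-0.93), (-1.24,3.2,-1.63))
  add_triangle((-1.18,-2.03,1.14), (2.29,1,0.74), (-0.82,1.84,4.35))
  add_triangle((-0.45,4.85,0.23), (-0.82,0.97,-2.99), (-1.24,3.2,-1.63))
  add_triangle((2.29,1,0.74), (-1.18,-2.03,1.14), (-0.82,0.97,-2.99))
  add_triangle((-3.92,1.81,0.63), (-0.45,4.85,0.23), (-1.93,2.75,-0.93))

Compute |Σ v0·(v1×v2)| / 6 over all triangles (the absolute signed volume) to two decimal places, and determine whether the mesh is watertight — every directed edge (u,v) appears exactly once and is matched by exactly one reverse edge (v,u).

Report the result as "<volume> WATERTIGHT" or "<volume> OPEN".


Per-triangle v0·(v1×v2)/6:
  t1: +3.3121
  t2: +5.4389
  t3: +8.0034
  t4: +1.6038
  t5: +4.8844
  t6: +12.6429
  t7: +1.2621
  t8: +3.9443
  t9: +1.2631
  t10: +0.8043
  t11: +3.9529
Σ = +47.1121 → |volume| = 47.11

Directed edges: 33 total; 3 unmatched, e.g. (-0.45,4.85,0.23)→(2.29,1,0.74) → open.

47.11 OPEN


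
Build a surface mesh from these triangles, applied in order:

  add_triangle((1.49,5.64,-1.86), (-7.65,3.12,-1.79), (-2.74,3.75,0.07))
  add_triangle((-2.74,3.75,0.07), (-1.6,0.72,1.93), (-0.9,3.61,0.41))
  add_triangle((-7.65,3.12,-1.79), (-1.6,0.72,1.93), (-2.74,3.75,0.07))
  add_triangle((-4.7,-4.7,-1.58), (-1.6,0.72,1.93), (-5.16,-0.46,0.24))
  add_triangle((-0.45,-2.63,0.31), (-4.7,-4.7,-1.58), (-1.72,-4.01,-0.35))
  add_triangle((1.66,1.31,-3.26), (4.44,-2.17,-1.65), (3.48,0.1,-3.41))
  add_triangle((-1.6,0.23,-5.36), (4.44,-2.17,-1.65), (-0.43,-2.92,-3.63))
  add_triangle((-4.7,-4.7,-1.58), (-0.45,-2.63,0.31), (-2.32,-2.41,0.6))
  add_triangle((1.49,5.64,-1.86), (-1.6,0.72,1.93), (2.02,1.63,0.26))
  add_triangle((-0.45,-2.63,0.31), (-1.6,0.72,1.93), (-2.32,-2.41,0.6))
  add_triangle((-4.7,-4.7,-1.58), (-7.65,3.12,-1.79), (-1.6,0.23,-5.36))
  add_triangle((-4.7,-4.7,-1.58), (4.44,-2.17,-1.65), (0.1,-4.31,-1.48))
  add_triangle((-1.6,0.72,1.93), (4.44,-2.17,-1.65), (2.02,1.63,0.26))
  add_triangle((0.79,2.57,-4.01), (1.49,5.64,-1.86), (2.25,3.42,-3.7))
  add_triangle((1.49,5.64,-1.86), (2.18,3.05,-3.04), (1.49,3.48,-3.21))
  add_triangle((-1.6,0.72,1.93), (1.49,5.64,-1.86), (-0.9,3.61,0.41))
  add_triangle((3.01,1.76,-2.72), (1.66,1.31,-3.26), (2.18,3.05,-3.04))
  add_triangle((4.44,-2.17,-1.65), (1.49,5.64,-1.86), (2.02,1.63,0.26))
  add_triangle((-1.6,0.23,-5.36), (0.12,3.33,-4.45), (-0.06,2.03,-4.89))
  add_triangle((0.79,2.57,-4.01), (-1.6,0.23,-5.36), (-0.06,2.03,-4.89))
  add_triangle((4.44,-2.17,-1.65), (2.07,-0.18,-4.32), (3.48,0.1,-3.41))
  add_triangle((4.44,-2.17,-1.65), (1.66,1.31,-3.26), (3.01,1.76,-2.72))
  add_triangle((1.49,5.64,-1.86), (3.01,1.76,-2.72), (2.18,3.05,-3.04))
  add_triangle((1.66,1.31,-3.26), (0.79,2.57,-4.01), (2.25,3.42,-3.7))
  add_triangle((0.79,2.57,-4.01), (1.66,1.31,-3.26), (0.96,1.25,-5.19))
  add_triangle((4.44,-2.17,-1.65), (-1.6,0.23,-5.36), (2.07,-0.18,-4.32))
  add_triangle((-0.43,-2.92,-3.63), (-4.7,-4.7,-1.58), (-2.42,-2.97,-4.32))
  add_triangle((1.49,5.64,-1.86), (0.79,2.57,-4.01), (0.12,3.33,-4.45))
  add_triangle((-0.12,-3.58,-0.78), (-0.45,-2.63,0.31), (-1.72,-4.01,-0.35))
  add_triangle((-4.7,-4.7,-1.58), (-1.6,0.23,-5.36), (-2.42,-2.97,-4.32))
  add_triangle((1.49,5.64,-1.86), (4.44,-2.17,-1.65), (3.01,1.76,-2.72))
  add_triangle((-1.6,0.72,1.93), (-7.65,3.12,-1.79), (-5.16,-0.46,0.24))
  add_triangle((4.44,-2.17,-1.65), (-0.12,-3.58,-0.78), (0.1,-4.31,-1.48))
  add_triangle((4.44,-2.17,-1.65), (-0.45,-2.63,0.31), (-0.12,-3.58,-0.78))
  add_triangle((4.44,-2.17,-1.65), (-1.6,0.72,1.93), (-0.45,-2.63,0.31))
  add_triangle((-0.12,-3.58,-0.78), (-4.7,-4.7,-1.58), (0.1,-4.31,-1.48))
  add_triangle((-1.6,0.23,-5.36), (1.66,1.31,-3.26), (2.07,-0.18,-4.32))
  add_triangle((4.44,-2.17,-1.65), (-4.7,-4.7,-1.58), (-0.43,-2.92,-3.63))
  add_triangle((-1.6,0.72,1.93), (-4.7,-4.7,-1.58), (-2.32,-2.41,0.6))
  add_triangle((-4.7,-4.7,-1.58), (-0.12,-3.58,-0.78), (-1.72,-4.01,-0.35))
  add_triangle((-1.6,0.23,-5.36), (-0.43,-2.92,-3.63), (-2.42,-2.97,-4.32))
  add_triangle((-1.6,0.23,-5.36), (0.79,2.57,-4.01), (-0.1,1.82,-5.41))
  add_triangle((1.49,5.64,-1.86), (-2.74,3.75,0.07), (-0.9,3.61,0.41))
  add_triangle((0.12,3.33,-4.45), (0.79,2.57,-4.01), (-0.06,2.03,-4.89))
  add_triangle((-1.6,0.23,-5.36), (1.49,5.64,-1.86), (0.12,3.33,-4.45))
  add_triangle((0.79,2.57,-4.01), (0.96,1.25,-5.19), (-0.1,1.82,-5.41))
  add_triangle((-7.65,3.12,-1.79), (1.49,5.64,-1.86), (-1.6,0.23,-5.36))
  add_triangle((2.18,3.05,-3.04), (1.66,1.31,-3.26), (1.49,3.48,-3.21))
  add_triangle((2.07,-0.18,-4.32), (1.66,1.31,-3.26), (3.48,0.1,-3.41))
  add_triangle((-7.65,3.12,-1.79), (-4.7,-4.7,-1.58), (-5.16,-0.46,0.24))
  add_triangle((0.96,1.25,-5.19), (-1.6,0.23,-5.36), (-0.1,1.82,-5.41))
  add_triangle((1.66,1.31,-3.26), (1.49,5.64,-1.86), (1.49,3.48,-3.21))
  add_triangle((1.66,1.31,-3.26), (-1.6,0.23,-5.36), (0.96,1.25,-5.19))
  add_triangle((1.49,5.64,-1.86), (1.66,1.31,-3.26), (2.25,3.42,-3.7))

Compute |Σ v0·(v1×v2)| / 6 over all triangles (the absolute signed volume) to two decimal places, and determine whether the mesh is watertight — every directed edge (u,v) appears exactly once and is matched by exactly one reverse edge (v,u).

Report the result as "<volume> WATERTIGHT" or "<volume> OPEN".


258.28 WATERTIGHT

Per-triangle v0·(v1×v2)/6:
  t1: +13.0779
  t2: +2.3115
  t3: +7.6734
  t4: +5.4973
  t5: +0.4377
  t6: -0.1994
  t7: +12.2447
  t8: +2.3239
  t9: +4.5803
  t10: +1.4462
  t11: +41.8025
  t12: +3.0188
  t13: +2.6327
  t14: +3.7342
  t15: +1.5730
  t16: +1.0834
  t17: +1.3853
  t18: +7.2928
  t19: +1.5700
  t20: +0.2325
  t21: +3.4290
  t22: +3.8059
  t23: +2.1025
  t24: +1.5056
  t25: +1.4448
  t26: +5.1151
  t27: +5.3377
  t28: +2.6083
  t29: +0.7223
  t30: +7.1041
  t31: +4.4233
  t32: +7.6591
  t33: +1.2848
  t34: +2.1235
  t35: +2.8098
  t36: +1.5473
  t37: +4.3712
  t38: +11.9174
  t39: +2.6818
  t40: +1.9454
  t41: +4.9484
  t42: +0.4266
  t43: +3.3359
  t44: +0.8852
  t45: +1.4589
  t46: +1.5489
  t47: +40.9044
  t48: +0.8957
  t49: +1.9047
  t50: +13.7811
  t51: +2.1691
  t52: -1.0302
  t53: -0.2065
  t54: -0.4026
Σ = +258.2770 → |volume| = 258.28

Directed edges: 162 total, each appears once with its reverse present → watertight.


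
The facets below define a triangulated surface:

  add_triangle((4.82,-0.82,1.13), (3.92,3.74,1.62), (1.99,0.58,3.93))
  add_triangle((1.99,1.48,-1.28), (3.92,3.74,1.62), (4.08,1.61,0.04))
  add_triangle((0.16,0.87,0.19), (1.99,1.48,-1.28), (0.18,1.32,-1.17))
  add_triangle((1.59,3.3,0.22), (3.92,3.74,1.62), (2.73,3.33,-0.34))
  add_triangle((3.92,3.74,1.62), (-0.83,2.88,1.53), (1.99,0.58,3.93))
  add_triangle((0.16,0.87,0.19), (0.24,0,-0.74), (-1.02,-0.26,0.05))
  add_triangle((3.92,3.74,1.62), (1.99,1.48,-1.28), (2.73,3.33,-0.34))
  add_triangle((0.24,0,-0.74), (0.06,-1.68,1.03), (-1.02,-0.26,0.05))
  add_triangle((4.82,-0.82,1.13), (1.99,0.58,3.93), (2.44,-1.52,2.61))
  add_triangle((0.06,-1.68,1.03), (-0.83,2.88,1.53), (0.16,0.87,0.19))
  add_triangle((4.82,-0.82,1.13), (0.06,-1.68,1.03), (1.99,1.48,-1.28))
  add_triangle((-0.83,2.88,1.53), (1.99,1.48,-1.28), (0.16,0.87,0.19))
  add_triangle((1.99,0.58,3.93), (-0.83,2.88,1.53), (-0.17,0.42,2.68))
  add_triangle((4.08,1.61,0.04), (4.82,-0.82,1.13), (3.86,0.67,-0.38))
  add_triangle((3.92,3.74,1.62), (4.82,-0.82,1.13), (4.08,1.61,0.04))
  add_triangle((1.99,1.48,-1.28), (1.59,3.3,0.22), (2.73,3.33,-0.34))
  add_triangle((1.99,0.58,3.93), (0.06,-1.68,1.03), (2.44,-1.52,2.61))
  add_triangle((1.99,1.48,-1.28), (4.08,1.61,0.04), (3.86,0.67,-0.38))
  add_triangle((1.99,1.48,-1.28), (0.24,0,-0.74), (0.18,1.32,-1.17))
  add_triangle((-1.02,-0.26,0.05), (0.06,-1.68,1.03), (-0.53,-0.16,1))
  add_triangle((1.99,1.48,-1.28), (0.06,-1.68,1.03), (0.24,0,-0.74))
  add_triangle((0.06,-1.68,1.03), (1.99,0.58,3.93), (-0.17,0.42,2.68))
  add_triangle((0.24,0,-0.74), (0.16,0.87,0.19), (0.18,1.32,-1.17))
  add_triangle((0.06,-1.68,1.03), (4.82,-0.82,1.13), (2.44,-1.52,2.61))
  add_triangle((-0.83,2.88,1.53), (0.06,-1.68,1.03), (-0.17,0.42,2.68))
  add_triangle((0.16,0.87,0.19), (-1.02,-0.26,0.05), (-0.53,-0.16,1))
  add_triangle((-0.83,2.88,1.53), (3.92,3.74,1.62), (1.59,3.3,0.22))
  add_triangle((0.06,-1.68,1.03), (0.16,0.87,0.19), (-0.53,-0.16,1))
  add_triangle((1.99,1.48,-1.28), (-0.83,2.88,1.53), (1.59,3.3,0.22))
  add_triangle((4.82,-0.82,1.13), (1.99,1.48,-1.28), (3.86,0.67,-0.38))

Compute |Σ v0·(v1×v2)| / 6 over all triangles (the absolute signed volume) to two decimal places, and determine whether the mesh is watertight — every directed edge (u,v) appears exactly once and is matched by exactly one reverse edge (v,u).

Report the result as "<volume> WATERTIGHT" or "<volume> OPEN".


Per-triangle v0·(v1×v2)/6:
  t1: +11.7441
  t2: +2.6852
  t3: +0.3778
  t4: +1.5032
  t5: +9.0686
  t6: +0.1006
  t7: +1.3979
  t8: +0.2206
  t9: +4.5780
  t10: -0.3236
  t11: +0.8586
  t12: -0.0916
  t13: +2.6290
  t14: +1.4016
  t15: +4.5422
  t16: +0.4588
  t17: +1.9180
  t18: +0.9513
  t19: +0.2928
  t20: +0.2763
  t21: +0.3982
  t22: +1.8398
  t23: -0.0575
  t24: +1.8320
  t25: +0.4550
  t26: +0.1381
  t27: +3.2304
  t28: +0.1568
  t29: +0.7419
  t30: -0.0158
Σ = +53.3085 → |volume| = 53.31

Directed edges: 90 total, each appears once with its reverse present → watertight.

53.31 WATERTIGHT


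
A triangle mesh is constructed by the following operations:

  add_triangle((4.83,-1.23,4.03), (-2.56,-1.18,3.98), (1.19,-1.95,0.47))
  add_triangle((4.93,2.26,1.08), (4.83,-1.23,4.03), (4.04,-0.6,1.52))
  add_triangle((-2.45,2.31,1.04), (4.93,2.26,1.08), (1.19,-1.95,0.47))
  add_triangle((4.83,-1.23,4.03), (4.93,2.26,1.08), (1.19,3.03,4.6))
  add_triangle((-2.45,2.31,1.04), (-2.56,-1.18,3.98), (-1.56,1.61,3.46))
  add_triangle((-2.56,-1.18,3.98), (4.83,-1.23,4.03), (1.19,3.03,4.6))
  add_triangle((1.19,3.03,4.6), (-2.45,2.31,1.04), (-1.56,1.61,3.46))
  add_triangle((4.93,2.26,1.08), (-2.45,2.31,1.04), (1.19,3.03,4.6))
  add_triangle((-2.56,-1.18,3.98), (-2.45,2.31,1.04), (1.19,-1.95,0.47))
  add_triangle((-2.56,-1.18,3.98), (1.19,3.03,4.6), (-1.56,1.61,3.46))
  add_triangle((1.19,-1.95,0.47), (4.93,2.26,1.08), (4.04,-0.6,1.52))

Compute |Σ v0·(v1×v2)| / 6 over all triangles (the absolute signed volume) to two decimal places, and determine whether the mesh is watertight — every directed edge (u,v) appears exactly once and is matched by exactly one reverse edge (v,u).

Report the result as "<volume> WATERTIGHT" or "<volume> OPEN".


72.81 OPEN

Per-triangle v0·(v1×v2)/6:
  t1: +8.8797
  t2: +4.1907
  t3: -3.8235
  t4: +18.3469
  t5: +4.2700
  t6: +21.7292
  t7: +4.4533
  t8: +9.0220
  t9: -0.4527
  t10: +5.3142
  t11: +0.8803
Σ = +72.8100 → |volume| = 72.81

Directed edges: 33 total; 3 unmatched, e.g. (1.19,-1.95,0.47)→(4.83,-1.23,4.03) → open.


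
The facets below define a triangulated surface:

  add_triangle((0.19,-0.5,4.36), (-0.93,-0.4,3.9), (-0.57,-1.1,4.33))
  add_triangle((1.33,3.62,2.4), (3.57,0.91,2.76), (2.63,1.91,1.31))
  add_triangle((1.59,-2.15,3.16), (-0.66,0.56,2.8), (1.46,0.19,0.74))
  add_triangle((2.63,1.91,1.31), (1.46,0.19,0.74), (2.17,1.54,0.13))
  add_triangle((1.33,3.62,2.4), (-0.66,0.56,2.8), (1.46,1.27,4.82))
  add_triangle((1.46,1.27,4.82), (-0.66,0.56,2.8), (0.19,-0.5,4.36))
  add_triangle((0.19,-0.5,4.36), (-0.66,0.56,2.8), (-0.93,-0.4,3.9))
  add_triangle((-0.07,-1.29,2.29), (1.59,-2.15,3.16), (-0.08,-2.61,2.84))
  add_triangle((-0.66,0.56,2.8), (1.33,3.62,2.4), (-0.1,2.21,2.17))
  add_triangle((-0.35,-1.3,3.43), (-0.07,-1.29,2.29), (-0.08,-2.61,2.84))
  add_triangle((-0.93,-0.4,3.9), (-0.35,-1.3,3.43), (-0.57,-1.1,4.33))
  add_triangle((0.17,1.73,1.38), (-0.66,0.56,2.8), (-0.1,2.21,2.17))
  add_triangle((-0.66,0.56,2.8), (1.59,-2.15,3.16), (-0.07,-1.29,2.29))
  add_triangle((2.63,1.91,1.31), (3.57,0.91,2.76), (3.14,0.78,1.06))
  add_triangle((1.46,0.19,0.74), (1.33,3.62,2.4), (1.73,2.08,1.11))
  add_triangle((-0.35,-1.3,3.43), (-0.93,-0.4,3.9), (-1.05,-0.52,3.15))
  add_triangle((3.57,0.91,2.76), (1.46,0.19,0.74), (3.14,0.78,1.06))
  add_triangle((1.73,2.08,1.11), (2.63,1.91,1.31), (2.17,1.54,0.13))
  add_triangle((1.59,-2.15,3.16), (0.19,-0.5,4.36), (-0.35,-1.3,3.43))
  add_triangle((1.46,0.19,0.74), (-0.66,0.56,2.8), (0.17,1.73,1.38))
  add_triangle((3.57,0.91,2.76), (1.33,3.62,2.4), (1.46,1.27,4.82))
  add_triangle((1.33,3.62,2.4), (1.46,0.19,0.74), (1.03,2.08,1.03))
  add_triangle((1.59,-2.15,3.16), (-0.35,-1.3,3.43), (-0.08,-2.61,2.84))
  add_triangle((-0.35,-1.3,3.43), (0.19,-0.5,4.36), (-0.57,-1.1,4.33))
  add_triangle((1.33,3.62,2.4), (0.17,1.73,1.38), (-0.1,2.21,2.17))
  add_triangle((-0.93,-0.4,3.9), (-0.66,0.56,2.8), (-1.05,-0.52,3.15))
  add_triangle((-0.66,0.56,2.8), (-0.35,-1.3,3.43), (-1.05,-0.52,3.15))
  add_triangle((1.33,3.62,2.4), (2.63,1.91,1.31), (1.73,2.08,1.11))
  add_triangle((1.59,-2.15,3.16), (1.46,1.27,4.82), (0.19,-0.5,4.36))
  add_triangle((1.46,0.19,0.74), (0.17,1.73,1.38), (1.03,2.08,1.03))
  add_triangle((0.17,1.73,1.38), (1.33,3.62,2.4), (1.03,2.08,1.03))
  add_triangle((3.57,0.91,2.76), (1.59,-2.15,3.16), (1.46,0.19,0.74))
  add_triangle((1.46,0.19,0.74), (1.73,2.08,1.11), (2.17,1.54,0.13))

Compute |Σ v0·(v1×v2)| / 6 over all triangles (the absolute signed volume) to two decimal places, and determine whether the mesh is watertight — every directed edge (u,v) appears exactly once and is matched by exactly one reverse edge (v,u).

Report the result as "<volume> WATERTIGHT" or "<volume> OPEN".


19.97 OPEN

Per-triangle v0·(v1×v2)/6:
  t1: +0.5084
  t2: +2.4237
  t3: -2.1677
  t4: +0.3629
  t5: +3.5335
  t6: +1.8361
  t7: +0.6774
  t8: -0.6493
  t9: +0.9682
  t10: -0.0929
  t11: +0.0856
  t12: -0.1313
  t13: -1.2947
  t14: +1.0174
  t15: -0.5834
  t16: +0.2441
  t17: +0.1435
  t18: +0.3394
  t19: +1.6056
  t20: -1.0993
  t21: +6.4732
  t22: +0.3912
  t23: +1.5625
  t24: +0.2808
  t25: +0.0698
  t26: +0.1636
  t27: -0.5311
  t28: +0.3384
  t29: +3.5473
  t30: -0.4016
  t31: +0.0607
  t32: +0.8003
  t33: -0.5091
Σ = +19.9733 → |volume| = 19.97

Directed edges: 99 total; 9 unmatched, e.g. (2.63,1.91,1.31)→(1.46,0.19,0.74) → open.


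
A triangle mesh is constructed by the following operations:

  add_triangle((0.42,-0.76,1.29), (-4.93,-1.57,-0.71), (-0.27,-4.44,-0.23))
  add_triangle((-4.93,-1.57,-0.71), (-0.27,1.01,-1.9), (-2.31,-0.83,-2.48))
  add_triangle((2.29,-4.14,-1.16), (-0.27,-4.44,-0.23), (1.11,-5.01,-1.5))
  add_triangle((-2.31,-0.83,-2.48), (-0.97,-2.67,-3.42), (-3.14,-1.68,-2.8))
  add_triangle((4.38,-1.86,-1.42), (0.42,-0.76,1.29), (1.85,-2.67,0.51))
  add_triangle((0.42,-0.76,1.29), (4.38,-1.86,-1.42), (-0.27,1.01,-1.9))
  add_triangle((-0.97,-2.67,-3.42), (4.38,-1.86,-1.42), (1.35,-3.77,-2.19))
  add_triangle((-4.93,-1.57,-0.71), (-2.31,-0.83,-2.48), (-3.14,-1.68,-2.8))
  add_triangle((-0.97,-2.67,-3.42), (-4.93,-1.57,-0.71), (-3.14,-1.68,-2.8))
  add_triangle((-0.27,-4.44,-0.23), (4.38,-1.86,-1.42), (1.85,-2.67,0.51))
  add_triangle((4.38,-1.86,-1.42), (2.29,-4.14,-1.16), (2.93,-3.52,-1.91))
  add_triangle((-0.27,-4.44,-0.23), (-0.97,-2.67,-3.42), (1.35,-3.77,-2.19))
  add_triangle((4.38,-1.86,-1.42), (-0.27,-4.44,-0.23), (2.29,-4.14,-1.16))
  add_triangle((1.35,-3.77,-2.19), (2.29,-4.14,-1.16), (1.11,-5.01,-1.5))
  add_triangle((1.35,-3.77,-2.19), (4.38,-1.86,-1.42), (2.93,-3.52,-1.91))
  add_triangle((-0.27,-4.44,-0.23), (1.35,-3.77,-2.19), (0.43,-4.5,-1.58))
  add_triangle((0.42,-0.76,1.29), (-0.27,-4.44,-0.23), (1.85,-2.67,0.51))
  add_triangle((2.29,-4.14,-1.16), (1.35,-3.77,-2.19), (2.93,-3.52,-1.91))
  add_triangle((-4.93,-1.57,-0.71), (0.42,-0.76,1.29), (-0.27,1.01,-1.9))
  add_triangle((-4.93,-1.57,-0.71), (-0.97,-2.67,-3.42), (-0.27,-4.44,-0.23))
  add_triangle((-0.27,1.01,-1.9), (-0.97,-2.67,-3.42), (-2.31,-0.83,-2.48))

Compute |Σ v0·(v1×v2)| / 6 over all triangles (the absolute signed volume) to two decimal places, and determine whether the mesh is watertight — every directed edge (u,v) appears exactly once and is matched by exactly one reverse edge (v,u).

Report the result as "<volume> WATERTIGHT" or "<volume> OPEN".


Per-triangle v0·(v1×v2)/6:
  t1: +4.5390
  t2: +2.0780
  t3: +1.3434
  t4: +1.0157
  t5: +1.4906
  t6: +0.0882
  t7: +4.7724
  t8: +1.0178
  t9: +2.7219
  t10: +4.1267
  t11: +1.5263
  t12: +5.0273
  t13: +0.6542
  t14: +1.2506
  t15: +0.6707
  t16: -0.5354
  t17: +1.7560
  t18: +1.2376
  t19: -0.2595
  t20: +11.3647
  t21: +2.4528
Σ = +48.3389 → |volume| = 48.34

Directed edges: 63 total; 7 unmatched, e.g. (-0.27,-4.44,-0.23)→(1.11,-5.01,-1.5) → open.

48.34 OPEN


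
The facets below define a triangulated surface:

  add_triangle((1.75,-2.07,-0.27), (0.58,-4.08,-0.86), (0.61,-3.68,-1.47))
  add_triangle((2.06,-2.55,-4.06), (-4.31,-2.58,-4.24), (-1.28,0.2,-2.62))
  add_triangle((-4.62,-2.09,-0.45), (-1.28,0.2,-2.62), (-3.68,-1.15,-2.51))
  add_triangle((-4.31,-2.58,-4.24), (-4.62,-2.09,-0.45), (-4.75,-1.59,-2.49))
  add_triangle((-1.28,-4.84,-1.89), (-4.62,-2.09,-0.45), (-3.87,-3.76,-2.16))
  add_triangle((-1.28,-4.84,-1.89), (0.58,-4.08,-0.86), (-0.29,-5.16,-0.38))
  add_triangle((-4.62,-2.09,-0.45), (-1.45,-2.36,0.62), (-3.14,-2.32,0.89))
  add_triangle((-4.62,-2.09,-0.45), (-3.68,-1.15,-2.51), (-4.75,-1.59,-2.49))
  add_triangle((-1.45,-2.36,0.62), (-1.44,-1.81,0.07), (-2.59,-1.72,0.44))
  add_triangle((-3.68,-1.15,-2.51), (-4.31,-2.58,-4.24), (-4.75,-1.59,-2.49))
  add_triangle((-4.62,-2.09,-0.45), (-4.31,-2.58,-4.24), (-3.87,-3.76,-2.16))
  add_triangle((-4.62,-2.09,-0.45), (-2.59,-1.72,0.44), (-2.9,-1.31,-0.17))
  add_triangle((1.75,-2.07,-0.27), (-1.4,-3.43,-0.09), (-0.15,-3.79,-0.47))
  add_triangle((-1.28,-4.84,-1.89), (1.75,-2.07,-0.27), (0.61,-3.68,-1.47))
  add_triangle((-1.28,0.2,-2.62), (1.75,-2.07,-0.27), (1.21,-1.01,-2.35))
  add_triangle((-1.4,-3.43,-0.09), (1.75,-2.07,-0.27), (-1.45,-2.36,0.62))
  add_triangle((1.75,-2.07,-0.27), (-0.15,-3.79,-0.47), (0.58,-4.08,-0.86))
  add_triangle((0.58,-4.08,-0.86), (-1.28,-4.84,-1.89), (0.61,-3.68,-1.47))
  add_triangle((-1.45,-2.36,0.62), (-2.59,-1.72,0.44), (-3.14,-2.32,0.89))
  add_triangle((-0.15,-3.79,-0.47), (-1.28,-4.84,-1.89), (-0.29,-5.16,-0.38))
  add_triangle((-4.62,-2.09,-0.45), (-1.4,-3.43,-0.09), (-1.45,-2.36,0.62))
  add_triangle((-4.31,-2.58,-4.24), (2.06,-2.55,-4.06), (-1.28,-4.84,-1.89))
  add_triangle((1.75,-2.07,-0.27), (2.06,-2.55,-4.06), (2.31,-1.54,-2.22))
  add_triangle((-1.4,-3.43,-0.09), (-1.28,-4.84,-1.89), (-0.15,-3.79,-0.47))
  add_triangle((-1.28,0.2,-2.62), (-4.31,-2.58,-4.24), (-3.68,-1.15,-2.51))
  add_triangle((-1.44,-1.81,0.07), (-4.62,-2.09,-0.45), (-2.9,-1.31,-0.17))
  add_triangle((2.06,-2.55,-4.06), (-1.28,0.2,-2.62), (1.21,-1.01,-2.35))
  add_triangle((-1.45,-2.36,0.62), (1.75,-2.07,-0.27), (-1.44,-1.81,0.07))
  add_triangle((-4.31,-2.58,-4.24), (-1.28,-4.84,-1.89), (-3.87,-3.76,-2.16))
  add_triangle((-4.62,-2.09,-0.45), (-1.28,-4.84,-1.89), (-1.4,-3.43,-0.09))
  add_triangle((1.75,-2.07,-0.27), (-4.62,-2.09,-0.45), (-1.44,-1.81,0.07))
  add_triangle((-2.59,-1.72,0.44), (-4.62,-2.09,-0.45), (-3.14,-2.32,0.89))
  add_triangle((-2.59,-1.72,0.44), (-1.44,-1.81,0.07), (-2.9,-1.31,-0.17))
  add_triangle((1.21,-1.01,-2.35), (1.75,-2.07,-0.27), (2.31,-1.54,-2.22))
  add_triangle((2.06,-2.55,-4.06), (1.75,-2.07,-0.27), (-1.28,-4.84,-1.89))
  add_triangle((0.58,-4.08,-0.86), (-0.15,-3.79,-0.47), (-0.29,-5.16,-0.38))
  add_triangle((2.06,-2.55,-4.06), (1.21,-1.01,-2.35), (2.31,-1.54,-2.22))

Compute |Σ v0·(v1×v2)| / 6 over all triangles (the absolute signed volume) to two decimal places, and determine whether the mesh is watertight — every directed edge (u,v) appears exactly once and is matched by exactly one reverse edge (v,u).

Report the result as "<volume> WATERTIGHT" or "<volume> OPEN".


Per-triangle v0·(v1×v2)/6:
  t1: +0.6971
  t2: +7.9225
  t3: +0.3016
  t4: +2.6276
  t5: +3.1189
  t6: +1.5524
  t7: +1.0418
  t8: -0.1222
  t9: -0.2430
  t10: +0.6513
  t11: +5.0451
  t12: +0.0485
  t13: +0.3774
  t14: -0.7486
  t15: -1.1753
  t16: +0.9516
  t17: +0.4035
  t18: +0.9806
  t19: -0.1772
  t20: -0.2486
  t21: +1.5784
  t22: +16.0971
  t23: +1.3631
  t24: +1.2606
  t25: +1.7998
  t26: -0.1006
  t27: +0.8448
  t28: -0.5869
  t29: +5.4741
  t30: +3.9536
  t31: -0.8562
  t32: -0.0254
  t33: -0.2906
  t34: -0.5234
  t35: +6.8663
  t36: -0.1025
  t37: +0.3749
Σ = +60.1318 → |volume| = 60.13

Directed edges: 111 total; 3 unmatched, e.g. (-4.62,-2.09,-0.45)→(-1.28,0.2,-2.62) → open.

60.13 OPEN


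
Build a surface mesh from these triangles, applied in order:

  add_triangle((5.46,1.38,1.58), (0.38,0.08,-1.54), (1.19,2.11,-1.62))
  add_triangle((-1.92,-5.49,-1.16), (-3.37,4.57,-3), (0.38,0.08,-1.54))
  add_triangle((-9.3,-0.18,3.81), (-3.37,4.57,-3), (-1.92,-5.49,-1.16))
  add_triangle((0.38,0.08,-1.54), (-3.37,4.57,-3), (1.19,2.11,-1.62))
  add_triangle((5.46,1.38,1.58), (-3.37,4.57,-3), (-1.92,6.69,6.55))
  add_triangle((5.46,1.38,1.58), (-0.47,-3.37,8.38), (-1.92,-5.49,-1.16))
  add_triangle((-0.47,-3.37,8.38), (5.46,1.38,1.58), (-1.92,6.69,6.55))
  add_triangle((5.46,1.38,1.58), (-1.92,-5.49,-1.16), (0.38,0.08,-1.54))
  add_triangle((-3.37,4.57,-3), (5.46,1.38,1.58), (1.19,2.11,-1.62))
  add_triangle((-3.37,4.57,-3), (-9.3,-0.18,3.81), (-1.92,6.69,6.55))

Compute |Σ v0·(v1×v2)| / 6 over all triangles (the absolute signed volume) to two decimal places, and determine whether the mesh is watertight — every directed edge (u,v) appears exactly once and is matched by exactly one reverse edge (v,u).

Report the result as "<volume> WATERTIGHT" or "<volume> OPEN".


331.57 OPEN

Per-triangle v0·(v1×v2)/6:
  t1: +2.7452
  t2: +8.3549
  t3: +51.0099
  t4: +3.0325
  t5: +48.2786
  t6: +40.5726
  t7: +76.6279
  t8: +7.5056
  t9: +6.3581
  t10: +87.0850
Σ = +331.5703 → |volume| = 331.57

Directed edges: 30 total; 4 unmatched, e.g. (-1.92,-5.49,-1.16)→(-9.3,-0.18,3.81) → open.
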